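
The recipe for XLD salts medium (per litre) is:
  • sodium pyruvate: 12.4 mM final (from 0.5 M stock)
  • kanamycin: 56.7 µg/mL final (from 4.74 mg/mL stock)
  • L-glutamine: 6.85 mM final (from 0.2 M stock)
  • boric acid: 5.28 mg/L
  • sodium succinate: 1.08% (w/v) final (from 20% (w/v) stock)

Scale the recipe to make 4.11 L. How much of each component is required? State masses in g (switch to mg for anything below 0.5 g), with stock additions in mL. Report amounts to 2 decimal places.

Working volume: 4.11 L.
sodium pyruvate: C1V1 = C2V2 → 12.4 mM × 4110 mL ÷ 500 mM = 101.93 mL
kanamycin: dilute stock: 56.7 µg/mL × 4110 mL ÷ 4740 µg/mL = 49.16 mL
L-glutamine: dilute stock: 6.85 mM × 4110 mL ÷ 200 mM = 140.77 mL
boric acid: 5.28 mg/L × 4.11 L = 21.70 mg
sodium succinate: dilute stock: 1.08% ÷ 20% × 4110 mL = 221.94 mL

sodium pyruvate 101.93 mL; kanamycin 49.16 mL; L-glutamine 140.77 mL; boric acid 21.70 mg; sodium succinate 221.94 mL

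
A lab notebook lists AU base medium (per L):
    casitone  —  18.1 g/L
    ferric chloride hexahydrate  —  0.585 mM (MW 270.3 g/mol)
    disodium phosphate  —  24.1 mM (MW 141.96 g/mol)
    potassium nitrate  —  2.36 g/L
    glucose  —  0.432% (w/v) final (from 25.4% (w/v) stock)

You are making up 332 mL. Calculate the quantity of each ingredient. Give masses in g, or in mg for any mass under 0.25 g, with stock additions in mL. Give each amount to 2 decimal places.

Scale factor relative to 1 L: 0.332.
casitone: 18.1 g/L × 0.332 L = 6.01 g
ferric chloride hexahydrate: 0.585 mmol/L × 270.3 mg/mmol × 0.332 L = 52.50 mg
disodium phosphate: 24.1 mmol/L × 141.96 g/mol × 0.332 L ÷ 1000 = 1.14 g
potassium nitrate: 2.36 g/L × 0.332 L = 0.78 g
glucose: V = C2·V2/C1 = 0.432% ÷ 25.4% × 332 mL = 5.65 mL

casitone 6.01 g; ferric chloride hexahydrate 52.50 mg; disodium phosphate 1.14 g; potassium nitrate 0.78 g; glucose 5.65 mL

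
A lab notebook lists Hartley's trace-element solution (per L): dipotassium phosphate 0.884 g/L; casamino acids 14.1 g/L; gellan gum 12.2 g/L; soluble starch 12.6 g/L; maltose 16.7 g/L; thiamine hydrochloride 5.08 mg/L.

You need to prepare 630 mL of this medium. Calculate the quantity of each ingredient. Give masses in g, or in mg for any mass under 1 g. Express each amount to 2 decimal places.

Working volume: 630 mL = 0.63 L.
dipotassium phosphate: 0.884 g/L × 0.63 L = 0.55692 g = 556.92 mg
casamino acids: 14.1 g/L × 0.63 L = 8.88 g
gellan gum: 12.2 g/L × 0.63 L = 7.69 g
soluble starch: 12.6 g/L × 0.63 L = 7.94 g
maltose: 16.7 g/L × 0.63 L = 10.52 g
thiamine hydrochloride: 5.08 mg/L × 0.63 L = 3.20 mg

dipotassium phosphate 556.92 mg; casamino acids 8.88 g; gellan gum 7.69 g; soluble starch 7.94 g; maltose 10.52 g; thiamine hydrochloride 3.20 mg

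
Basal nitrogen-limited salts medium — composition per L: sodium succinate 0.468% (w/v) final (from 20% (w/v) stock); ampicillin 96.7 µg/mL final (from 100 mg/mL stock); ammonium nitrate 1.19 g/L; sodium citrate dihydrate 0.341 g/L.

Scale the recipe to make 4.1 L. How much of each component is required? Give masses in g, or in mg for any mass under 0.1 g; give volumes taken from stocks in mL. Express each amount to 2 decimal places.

Scale factor relative to 1 L: 4.1.
sodium succinate: V = C2·V2/C1 = 0.468% ÷ 20% × 4100 mL = 95.94 mL
ampicillin: V = C2·V2/C1 = 96.7 µg/mL × 4100 mL ÷ 100000 µg/mL = 3.96 mL
ammonium nitrate: 1.19 g/L × 4.1 L = 4.88 g
sodium citrate dihydrate: 0.341 g/L × 4.1 L = 1.40 g

sodium succinate 95.94 mL; ampicillin 3.96 mL; ammonium nitrate 4.88 g; sodium citrate dihydrate 1.40 g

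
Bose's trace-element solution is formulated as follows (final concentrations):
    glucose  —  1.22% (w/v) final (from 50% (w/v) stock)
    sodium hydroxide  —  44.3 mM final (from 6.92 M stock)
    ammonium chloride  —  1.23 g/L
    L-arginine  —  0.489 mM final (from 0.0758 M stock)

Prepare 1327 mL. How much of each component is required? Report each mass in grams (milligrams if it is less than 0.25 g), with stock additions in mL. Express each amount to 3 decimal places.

glucose 32.379 mL; sodium hydroxide 8.495 mL; ammonium chloride 1.632 g; L-arginine 8.561 mL

Working volume: 1327 mL = 1.327 L.
glucose: dilute stock: 1.22% ÷ 50% × 1327 mL = 32.379 mL
sodium hydroxide: V = C2·V2/C1 = 44.3 mM × 1327 mL ÷ 6920 mM = 8.495 mL
ammonium chloride: 1.23 g/L × 1.327 L = 1.632 g
L-arginine: V = C2·V2/C1 = 0.489 mM × 1327 mL ÷ 75.8 mM = 8.561 mL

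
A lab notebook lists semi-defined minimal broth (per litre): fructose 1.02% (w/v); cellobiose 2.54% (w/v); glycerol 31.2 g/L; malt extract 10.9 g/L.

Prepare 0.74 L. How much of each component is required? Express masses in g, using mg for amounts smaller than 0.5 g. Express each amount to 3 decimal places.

fructose 7.548 g; cellobiose 18.796 g; glycerol 23.088 g; malt extract 8.066 g

Scale factor relative to 1 L: 0.74.
fructose: 1.02 g per 100 mL × 740 mL ÷ 100 = 7.548 g
cellobiose: 2.54% w/v = 25.4 g/L → 25.4 × 0.74 L = 18.796 g
glycerol: 31.2 g/L × 0.74 L = 23.088 g
malt extract: 10.9 g/L × 0.74 L = 8.066 g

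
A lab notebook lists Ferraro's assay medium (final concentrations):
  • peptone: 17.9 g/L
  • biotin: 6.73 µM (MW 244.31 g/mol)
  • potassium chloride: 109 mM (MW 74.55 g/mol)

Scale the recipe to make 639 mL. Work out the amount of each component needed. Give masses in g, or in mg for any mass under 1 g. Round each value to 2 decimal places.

Working volume: 639 mL = 0.639 L.
peptone: 17.9 g/L × 0.639 L = 11.44 g
biotin: 6.73 µmol/L × 244.31 g/mol × 0.639 L ÷ 1000 = 1.05 mg
potassium chloride: 109 mmol/L × 74.55 g/mol × 0.639 L ÷ 1000 = 5.19 g

peptone 11.44 g; biotin 1.05 mg; potassium chloride 5.19 g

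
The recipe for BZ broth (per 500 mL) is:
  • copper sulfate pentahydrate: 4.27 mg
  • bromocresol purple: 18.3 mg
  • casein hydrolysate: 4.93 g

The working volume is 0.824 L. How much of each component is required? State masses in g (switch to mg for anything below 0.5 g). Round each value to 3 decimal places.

Ratio of target to recipe volume: 824 / 500 = 1.648.
copper sulfate pentahydrate: 4.27 mg × (824 mL / 500 mL) = 7.037 mg
bromocresol purple: 18.3 mg × (824 mL / 500 mL) = 30.158 mg
casein hydrolysate: 4.93 g × (824 mL / 500 mL) = 8.125 g

copper sulfate pentahydrate 7.037 mg; bromocresol purple 30.158 mg; casein hydrolysate 8.125 g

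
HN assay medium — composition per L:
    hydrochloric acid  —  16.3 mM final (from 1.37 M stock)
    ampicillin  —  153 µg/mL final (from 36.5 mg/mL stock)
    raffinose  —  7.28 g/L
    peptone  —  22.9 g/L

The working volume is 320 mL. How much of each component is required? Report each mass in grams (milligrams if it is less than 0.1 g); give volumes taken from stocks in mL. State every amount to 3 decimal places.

hydrochloric acid 3.807 mL; ampicillin 1.341 mL; raffinose 2.330 g; peptone 7.328 g

Working volume: 320 mL = 0.32 L.
hydrochloric acid: V = C2·V2/C1 = 16.3 mM × 320 mL ÷ 1370 mM = 3.807 mL
ampicillin: V = C2·V2/C1 = 153 µg/mL × 320 mL ÷ 36500 µg/mL = 1.341 mL
raffinose: 7.28 g/L × 0.32 L = 2.330 g
peptone: 22.9 g/L × 0.32 L = 7.328 g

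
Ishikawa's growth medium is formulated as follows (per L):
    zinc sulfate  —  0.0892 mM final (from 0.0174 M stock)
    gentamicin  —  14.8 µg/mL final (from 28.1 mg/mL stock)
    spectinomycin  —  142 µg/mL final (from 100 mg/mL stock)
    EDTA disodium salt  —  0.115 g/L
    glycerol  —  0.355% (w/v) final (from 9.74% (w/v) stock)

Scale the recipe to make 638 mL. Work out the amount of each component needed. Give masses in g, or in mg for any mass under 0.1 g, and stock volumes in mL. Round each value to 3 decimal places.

Scale factor relative to 1 L: 0.638.
zinc sulfate: V = C2·V2/C1 = 0.0892 mM × 638 mL ÷ 17.4 mM = 3.271 mL
gentamicin: C1V1 = C2V2 → 14.8 µg/mL × 638 mL ÷ 28100 µg/mL = 0.336 mL
spectinomycin: V = C2·V2/C1 = 142 µg/mL × 638 mL ÷ 100000 µg/mL = 0.906 mL
EDTA disodium salt: 0.115 g/L × 0.638 L = 0.07337 g = 73.370 mg
glycerol: C1V1 = C2V2 → 0.355% ÷ 9.74% × 638 mL = 23.254 mL

zinc sulfate 3.271 mL; gentamicin 0.336 mL; spectinomycin 0.906 mL; EDTA disodium salt 73.370 mg; glycerol 23.254 mL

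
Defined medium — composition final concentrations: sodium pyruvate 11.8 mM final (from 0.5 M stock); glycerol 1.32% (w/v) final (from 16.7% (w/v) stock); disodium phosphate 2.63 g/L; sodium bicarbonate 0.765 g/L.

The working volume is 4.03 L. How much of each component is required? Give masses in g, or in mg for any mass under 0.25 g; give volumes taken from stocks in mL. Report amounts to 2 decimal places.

sodium pyruvate 95.11 mL; glycerol 318.54 mL; disodium phosphate 10.60 g; sodium bicarbonate 3.08 g

Scale factor relative to 1 L: 4.03.
sodium pyruvate: V = C2·V2/C1 = 11.8 mM × 4030 mL ÷ 500 mM = 95.11 mL
glycerol: V = C2·V2/C1 = 1.32% ÷ 16.7% × 4030 mL = 318.54 mL
disodium phosphate: 2.63 g/L × 4.03 L = 10.60 g
sodium bicarbonate: 0.765 g/L × 4.03 L = 3.08 g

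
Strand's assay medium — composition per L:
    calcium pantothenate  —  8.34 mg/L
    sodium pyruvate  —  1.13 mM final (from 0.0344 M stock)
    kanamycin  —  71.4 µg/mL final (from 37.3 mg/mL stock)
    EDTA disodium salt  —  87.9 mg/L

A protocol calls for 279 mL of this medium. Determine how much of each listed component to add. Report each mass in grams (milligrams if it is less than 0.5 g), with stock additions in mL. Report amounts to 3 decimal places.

Working volume: 279 mL = 0.279 L.
calcium pantothenate: 8.34 mg/L × 0.279 L = 2.327 mg
sodium pyruvate: dilute stock: 1.13 mM × 279 mL ÷ 34.4 mM = 9.165 mL
kanamycin: dilute stock: 71.4 µg/mL × 279 mL ÷ 37300 µg/mL = 0.534 mL
EDTA disodium salt: 87.9 mg/L × 0.279 L = 24.524 mg

calcium pantothenate 2.327 mg; sodium pyruvate 9.165 mL; kanamycin 0.534 mL; EDTA disodium salt 24.524 mg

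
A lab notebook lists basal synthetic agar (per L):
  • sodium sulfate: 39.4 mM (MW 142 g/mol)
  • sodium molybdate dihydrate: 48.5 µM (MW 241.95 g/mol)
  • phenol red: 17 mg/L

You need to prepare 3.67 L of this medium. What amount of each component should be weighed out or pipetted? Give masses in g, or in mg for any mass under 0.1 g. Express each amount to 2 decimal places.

Scale factor relative to 1 L: 3.67.
sodium sulfate: 39.4 mmol/L × 142 g/mol × 3.67 L ÷ 1000 = 20.53 g
sodium molybdate dihydrate: 48.5 µmol/L × 241.95 g/mol × 3.67 L ÷ 1000 = 43.07 mg
phenol red: 17 mg/L × 3.67 L = 62.39 mg

sodium sulfate 20.53 g; sodium molybdate dihydrate 43.07 mg; phenol red 62.39 mg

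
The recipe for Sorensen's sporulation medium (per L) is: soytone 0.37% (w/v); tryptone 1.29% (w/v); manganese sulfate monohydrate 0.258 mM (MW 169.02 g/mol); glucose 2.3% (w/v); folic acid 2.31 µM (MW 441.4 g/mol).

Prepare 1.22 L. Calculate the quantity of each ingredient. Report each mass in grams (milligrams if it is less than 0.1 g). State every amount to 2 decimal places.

Working volume: 1.22 L.
soytone: 0.37% w/v = 3.7 g/L → 3.7 × 1.22 L = 4.51 g
tryptone: 1.29% w/v = 12.9 g/L → 12.9 × 1.22 L = 15.74 g
manganese sulfate monohydrate: 0.258 mmol/L × 169.02 mg/mmol × 1.22 L = 53.20 mg
glucose: 2.3% w/v = 23 g/L → 23 × 1.22 L = 28.06 g
folic acid: 2.31 µmol/L × 441.4 g/mol × 1.22 L ÷ 1000 = 1.24 mg

soytone 4.51 g; tryptone 15.74 g; manganese sulfate monohydrate 53.20 mg; glucose 28.06 g; folic acid 1.24 mg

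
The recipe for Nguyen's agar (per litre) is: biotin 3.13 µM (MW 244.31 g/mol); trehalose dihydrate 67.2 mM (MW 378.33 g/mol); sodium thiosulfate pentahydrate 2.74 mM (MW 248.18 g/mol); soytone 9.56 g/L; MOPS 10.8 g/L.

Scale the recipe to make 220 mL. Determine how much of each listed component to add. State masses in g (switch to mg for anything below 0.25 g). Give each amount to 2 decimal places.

Target volume = 220 mL = 0.22 L.
biotin: 3.13 µmol/L × 244.31 g/mol × 0.22 L ÷ 1000 = 0.17 mg
trehalose dihydrate: 67.2 mmol/L × 378.33 g/mol × 0.22 L ÷ 1000 = 5.59 g
sodium thiosulfate pentahydrate: 2.74 mmol/L × 248.18 mg/mmol × 0.22 L = 149.60 mg
soytone: 9.56 g/L × 0.22 L = 2.10 g
MOPS: 10.8 g/L × 0.22 L = 2.38 g

biotin 0.17 mg; trehalose dihydrate 5.59 g; sodium thiosulfate pentahydrate 149.60 mg; soytone 2.10 g; MOPS 2.38 g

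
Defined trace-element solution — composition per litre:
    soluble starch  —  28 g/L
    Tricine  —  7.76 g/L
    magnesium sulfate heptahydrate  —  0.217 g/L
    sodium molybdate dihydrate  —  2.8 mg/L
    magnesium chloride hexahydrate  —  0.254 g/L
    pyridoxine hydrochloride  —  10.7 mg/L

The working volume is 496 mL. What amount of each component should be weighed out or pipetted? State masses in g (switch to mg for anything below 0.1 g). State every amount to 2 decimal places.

Target volume = 496 mL = 0.496 L.
soluble starch: 28 g/L × 0.496 L = 13.89 g
Tricine: 7.76 g/L × 0.496 L = 3.85 g
magnesium sulfate heptahydrate: 0.217 g/L × 0.496 L = 0.11 g
sodium molybdate dihydrate: 2.8 mg/L × 0.496 L = 1.39 mg
magnesium chloride hexahydrate: 0.254 g/L × 0.496 L = 0.13 g
pyridoxine hydrochloride: 10.7 mg/L × 0.496 L = 5.31 mg

soluble starch 13.89 g; Tricine 3.85 g; magnesium sulfate heptahydrate 0.11 g; sodium molybdate dihydrate 1.39 mg; magnesium chloride hexahydrate 0.13 g; pyridoxine hydrochloride 5.31 mg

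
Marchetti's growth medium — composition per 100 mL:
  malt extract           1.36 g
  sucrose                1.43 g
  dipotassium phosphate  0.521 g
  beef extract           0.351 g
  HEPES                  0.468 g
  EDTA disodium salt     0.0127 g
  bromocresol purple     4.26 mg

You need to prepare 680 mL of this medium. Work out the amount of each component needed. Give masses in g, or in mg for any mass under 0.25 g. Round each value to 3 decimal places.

Scale factor = 680 mL / 100 mL = 6.8.
malt extract: 1.36 g × (680 mL / 100 mL) = 9.248 g
sucrose: 1.43 g × (680 mL / 100 mL) = 9.724 g
dipotassium phosphate: 0.521 g × (680 mL / 100 mL) = 3.543 g
beef extract: 0.351 g × (680 mL / 100 mL) = 2.387 g
HEPES: 0.468 g × (680 mL / 100 mL) = 3.182 g
EDTA disodium salt: 0.0127 g × (680 mL / 100 mL) = 0.08636 g = 86.360 mg
bromocresol purple: 4.26 mg × (680 mL / 100 mL) = 28.968 mg

malt extract 9.248 g; sucrose 9.724 g; dipotassium phosphate 3.543 g; beef extract 2.387 g; HEPES 3.182 g; EDTA disodium salt 86.360 mg; bromocresol purple 28.968 mg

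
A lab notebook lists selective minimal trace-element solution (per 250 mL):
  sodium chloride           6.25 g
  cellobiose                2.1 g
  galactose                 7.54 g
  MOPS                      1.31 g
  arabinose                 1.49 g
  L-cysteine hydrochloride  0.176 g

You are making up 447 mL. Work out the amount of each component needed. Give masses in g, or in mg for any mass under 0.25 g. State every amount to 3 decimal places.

sodium chloride 11.175 g; cellobiose 3.755 g; galactose 13.482 g; MOPS 2.342 g; arabinose 2.664 g; L-cysteine hydrochloride 0.315 g

Ratio of target to recipe volume: 447 / 250 = 1.788.
sodium chloride: 6.25 g × (447 mL / 250 mL) = 11.175 g
cellobiose: 2.1 g × (447 mL / 250 mL) = 3.755 g
galactose: 7.54 g × (447 mL / 250 mL) = 13.482 g
MOPS: 1.31 g × (447 mL / 250 mL) = 2.342 g
arabinose: 1.49 g × (447 mL / 250 mL) = 2.664 g
L-cysteine hydrochloride: 0.176 g × (447 mL / 250 mL) = 0.315 g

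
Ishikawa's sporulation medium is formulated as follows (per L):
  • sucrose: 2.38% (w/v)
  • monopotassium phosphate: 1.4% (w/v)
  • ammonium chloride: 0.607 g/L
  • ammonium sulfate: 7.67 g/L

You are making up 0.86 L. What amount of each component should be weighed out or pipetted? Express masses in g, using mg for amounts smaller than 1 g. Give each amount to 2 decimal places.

Working volume: 0.86 L.
sucrose: 2.38% w/v = 23.8 g/L → 23.8 × 0.86 L = 20.47 g
monopotassium phosphate: 1.4 g per 100 mL × 860 mL ÷ 100 = 12.04 g
ammonium chloride: 0.607 g/L × 0.86 L = 0.52202 g = 522.02 mg
ammonium sulfate: 7.67 g/L × 0.86 L = 6.60 g

sucrose 20.47 g; monopotassium phosphate 12.04 g; ammonium chloride 522.02 mg; ammonium sulfate 6.60 g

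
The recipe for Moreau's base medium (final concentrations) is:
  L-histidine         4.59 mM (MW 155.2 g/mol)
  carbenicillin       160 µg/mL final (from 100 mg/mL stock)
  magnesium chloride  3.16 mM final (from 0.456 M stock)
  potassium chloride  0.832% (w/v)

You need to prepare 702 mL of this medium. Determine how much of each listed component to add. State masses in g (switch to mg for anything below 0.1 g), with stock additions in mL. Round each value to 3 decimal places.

L-histidine 0.500 g; carbenicillin 1.123 mL; magnesium chloride 4.865 mL; potassium chloride 5.841 g

Target volume = 702 mL = 0.702 L.
L-histidine: 4.59 mmol/L × 155.2 g/mol × 0.702 L ÷ 1000 = 0.500 g
carbenicillin: V = C2·V2/C1 = 160 µg/mL × 702 mL ÷ 100000 µg/mL = 1.123 mL
magnesium chloride: V = C2·V2/C1 = 3.16 mM × 702 mL ÷ 456 mM = 4.865 mL
potassium chloride: 0.832% w/v = 8.32 g/L → 8.32 × 0.702 L = 5.841 g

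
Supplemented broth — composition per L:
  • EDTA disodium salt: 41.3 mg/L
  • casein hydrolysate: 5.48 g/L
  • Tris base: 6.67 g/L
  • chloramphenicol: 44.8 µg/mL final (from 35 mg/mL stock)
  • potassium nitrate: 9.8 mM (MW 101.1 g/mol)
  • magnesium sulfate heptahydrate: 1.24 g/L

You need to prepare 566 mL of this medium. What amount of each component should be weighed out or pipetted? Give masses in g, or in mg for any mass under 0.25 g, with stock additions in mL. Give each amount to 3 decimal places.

EDTA disodium salt 23.376 mg; casein hydrolysate 3.102 g; Tris base 3.775 g; chloramphenicol 0.724 mL; potassium nitrate 0.561 g; magnesium sulfate heptahydrate 0.702 g

Scale factor relative to 1 L: 0.566.
EDTA disodium salt: 41.3 mg/L × 0.566 L = 23.376 mg
casein hydrolysate: 5.48 g/L × 0.566 L = 3.102 g
Tris base: 6.67 g/L × 0.566 L = 3.775 g
chloramphenicol: dilute stock: 44.8 µg/mL × 566 mL ÷ 35000 µg/mL = 0.724 mL
potassium nitrate: 9.8 mmol/L × 101.1 g/mol × 0.566 L ÷ 1000 = 0.561 g
magnesium sulfate heptahydrate: 1.24 g/L × 0.566 L = 0.702 g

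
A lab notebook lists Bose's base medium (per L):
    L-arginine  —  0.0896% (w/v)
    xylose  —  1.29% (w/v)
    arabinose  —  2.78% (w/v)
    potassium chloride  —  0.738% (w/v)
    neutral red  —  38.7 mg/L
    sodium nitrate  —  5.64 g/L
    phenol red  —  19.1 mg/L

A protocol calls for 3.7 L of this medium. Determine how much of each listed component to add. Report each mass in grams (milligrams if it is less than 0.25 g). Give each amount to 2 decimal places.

Scale factor relative to 1 L: 3.7.
L-arginine: 0.0896 g per 100 mL × 3700 mL ÷ 100 = 3.32 g
xylose: 1.29% w/v = 12.9 g/L → 12.9 × 3.7 L = 47.73 g
arabinose: 2.78 g per 100 mL × 3700 mL ÷ 100 = 102.86 g
potassium chloride: 0.738% w/v = 7.38 g/L → 7.38 × 3.7 L = 27.31 g
neutral red: 38.7 mg/L × 3.7 L = 143.19 mg
sodium nitrate: 5.64 g/L × 3.7 L = 20.87 g
phenol red: 19.1 mg/L × 3.7 L = 70.67 mg

L-arginine 3.32 g; xylose 47.73 g; arabinose 102.86 g; potassium chloride 27.31 g; neutral red 143.19 mg; sodium nitrate 20.87 g; phenol red 70.67 mg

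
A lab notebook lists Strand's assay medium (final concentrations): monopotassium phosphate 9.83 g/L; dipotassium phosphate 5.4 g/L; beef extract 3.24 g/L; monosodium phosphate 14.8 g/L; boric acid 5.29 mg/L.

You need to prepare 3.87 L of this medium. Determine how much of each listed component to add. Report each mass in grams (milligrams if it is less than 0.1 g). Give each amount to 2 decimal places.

monopotassium phosphate 38.04 g; dipotassium phosphate 20.90 g; beef extract 12.54 g; monosodium phosphate 57.28 g; boric acid 20.47 mg

Scale factor relative to 1 L: 3.87.
monopotassium phosphate: 9.83 g/L × 3.87 L = 38.04 g
dipotassium phosphate: 5.4 g/L × 3.87 L = 20.90 g
beef extract: 3.24 g/L × 3.87 L = 12.54 g
monosodium phosphate: 14.8 g/L × 3.87 L = 57.28 g
boric acid: 5.29 mg/L × 3.87 L = 20.47 mg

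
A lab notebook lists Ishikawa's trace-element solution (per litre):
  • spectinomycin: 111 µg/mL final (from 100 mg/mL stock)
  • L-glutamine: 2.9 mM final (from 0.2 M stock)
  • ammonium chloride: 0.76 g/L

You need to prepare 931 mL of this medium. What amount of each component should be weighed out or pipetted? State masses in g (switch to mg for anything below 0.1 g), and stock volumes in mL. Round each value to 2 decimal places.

spectinomycin 1.03 mL; L-glutamine 13.50 mL; ammonium chloride 0.71 g

Working volume: 931 mL = 0.931 L.
spectinomycin: C1V1 = C2V2 → 111 µg/mL × 931 mL ÷ 100000 µg/mL = 1.03 mL
L-glutamine: dilute stock: 2.9 mM × 931 mL ÷ 200 mM = 13.50 mL
ammonium chloride: 0.76 g/L × 0.931 L = 0.71 g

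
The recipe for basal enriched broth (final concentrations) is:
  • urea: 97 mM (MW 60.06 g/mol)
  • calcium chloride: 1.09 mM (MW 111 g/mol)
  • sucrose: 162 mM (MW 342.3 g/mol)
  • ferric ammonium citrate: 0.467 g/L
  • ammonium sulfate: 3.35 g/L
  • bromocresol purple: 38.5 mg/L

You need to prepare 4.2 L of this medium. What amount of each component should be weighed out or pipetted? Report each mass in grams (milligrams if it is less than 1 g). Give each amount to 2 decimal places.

urea 24.47 g; calcium chloride 508.16 mg; sucrose 232.90 g; ferric ammonium citrate 1.96 g; ammonium sulfate 14.07 g; bromocresol purple 161.70 mg

Scale factor relative to 1 L: 4.2.
urea: 97 mmol/L × 60.06 g/mol × 4.2 L ÷ 1000 = 24.47 g
calcium chloride: 1.09 mmol/L × 111 mg/mmol × 4.2 L = 508.16 mg
sucrose: 162 mmol/L × 342.3 g/mol × 4.2 L ÷ 1000 = 232.90 g
ferric ammonium citrate: 0.467 g/L × 4.2 L = 1.96 g
ammonium sulfate: 3.35 g/L × 4.2 L = 14.07 g
bromocresol purple: 38.5 mg/L × 4.2 L = 161.70 mg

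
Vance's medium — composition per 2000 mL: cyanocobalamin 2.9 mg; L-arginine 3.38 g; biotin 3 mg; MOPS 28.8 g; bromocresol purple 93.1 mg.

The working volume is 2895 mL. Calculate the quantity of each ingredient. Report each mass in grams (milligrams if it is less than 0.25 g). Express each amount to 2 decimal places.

Ratio of target to recipe volume: 2895 / 2000 = 1.4475.
cyanocobalamin: 2.9 mg × (2895 mL / 2000 mL) = 4.20 mg
L-arginine: 3.38 g × (2895 mL / 2000 mL) = 4.89 g
biotin: 3 mg × (2895 mL / 2000 mL) = 4.34 mg
MOPS: 28.8 g × (2895 mL / 2000 mL) = 41.69 g
bromocresol purple: 93.1 mg × (2895 mL / 2000 mL) = 134.76 mg

cyanocobalamin 4.20 mg; L-arginine 4.89 g; biotin 4.34 mg; MOPS 41.69 g; bromocresol purple 134.76 mg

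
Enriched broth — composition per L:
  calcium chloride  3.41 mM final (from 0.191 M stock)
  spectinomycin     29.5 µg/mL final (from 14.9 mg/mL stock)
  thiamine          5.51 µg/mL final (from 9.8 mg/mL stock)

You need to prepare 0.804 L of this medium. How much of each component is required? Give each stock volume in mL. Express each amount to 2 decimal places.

Scale factor relative to 1 L: 0.804.
calcium chloride: dilute stock: 3.41 mM × 804 mL ÷ 191 mM = 14.35 mL
spectinomycin: C1V1 = C2V2 → 29.5 µg/mL × 804 mL ÷ 14900 µg/mL = 1.59 mL
thiamine: V = C2·V2/C1 = 5.51 µg/mL × 804 mL ÷ 9800 µg/mL = 0.45 mL

calcium chloride 14.35 mL; spectinomycin 1.59 mL; thiamine 0.45 mL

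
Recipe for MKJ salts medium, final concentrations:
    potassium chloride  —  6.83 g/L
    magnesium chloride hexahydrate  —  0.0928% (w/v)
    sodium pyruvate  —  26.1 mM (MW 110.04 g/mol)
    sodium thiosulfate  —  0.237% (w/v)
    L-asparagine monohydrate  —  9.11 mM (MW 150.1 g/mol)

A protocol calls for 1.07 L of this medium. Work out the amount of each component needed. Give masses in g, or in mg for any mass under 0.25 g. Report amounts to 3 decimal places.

Working volume: 1.07 L.
potassium chloride: 6.83 g/L × 1.07 L = 7.308 g
magnesium chloride hexahydrate: 0.0928% w/v = 0.928 g/L → 0.928 × 1.07 L = 0.993 g
sodium pyruvate: 26.1 mmol/L × 110.04 g/mol × 1.07 L ÷ 1000 = 3.073 g
sodium thiosulfate: 0.237 g per 100 mL × 1070 mL ÷ 100 = 2.536 g
L-asparagine monohydrate: 9.11 mmol/L × 150.1 g/mol × 1.07 L ÷ 1000 = 1.463 g

potassium chloride 7.308 g; magnesium chloride hexahydrate 0.993 g; sodium pyruvate 3.073 g; sodium thiosulfate 2.536 g; L-asparagine monohydrate 1.463 g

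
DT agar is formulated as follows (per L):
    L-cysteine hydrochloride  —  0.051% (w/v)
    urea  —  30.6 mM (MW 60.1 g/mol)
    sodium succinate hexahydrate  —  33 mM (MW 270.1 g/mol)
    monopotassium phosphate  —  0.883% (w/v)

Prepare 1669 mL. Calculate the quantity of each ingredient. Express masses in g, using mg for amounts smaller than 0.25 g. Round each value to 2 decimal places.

L-cysteine hydrochloride 0.85 g; urea 3.07 g; sodium succinate hexahydrate 14.88 g; monopotassium phosphate 14.74 g

Scale factor relative to 1 L: 1.669.
L-cysteine hydrochloride: 0.051% w/v = 0.51 g/L → 0.51 × 1.669 L = 0.85 g
urea: 30.6 mmol/L × 60.1 g/mol × 1.669 L ÷ 1000 = 3.07 g
sodium succinate hexahydrate: 33 mmol/L × 270.1 g/mol × 1.669 L ÷ 1000 = 14.88 g
monopotassium phosphate: 0.883% w/v = 8.83 g/L → 8.83 × 1.669 L = 14.74 g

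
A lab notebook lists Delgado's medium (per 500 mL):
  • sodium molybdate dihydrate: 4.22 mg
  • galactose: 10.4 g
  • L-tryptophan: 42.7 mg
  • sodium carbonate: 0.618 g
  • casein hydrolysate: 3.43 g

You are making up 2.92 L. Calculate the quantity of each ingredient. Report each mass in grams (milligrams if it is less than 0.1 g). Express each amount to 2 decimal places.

sodium molybdate dihydrate 24.64 mg; galactose 60.74 g; L-tryptophan 0.25 g; sodium carbonate 3.61 g; casein hydrolysate 20.03 g

Ratio of target to recipe volume: 2920 / 500 = 5.84.
sodium molybdate dihydrate: 4.22 mg × (2920 mL / 500 mL) = 24.64 mg
galactose: 10.4 g × (2920 mL / 500 mL) = 60.74 g
L-tryptophan: 42.7 mg × (2920 mL / 500 mL) = 249.368 mg = 0.25 g
sodium carbonate: 0.618 g × (2920 mL / 500 mL) = 3.61 g
casein hydrolysate: 3.43 g × (2920 mL / 500 mL) = 20.03 g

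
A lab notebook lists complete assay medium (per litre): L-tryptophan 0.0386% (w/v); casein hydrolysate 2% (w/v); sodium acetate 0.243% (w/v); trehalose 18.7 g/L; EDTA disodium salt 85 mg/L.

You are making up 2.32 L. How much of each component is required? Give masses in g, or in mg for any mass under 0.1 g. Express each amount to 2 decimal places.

L-tryptophan 0.90 g; casein hydrolysate 46.40 g; sodium acetate 5.64 g; trehalose 43.38 g; EDTA disodium salt 0.20 g

Working volume: 2.32 L.
L-tryptophan: 0.0386 g per 100 mL × 2320 mL ÷ 100 = 0.90 g
casein hydrolysate: 2% w/v = 20 g/L → 20 × 2.32 L = 46.40 g
sodium acetate: 0.243% w/v = 2.43 g/L → 2.43 × 2.32 L = 5.64 g
trehalose: 18.7 g/L × 2.32 L = 43.38 g
EDTA disodium salt: 85 mg/L × 2.32 L = 197.2 mg = 0.20 g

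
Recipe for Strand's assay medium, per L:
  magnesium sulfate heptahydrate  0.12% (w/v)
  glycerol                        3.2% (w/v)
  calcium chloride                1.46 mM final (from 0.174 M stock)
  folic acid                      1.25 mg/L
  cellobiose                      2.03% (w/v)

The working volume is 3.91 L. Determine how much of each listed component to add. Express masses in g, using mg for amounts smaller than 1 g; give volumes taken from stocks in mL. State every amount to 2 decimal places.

Scale factor relative to 1 L: 3.91.
magnesium sulfate heptahydrate: 0.12% w/v = 1.2 g/L → 1.2 × 3.91 L = 4.69 g
glycerol: 3.2 g per 100 mL × 3910 mL ÷ 100 = 125.12 g
calcium chloride: C1V1 = C2V2 → 1.46 mM × 3910 mL ÷ 174 mM = 32.81 mL
folic acid: 1.25 mg/L × 3.91 L = 4.89 mg
cellobiose: 2.03 g per 100 mL × 3910 mL ÷ 100 = 79.37 g

magnesium sulfate heptahydrate 4.69 g; glycerol 125.12 g; calcium chloride 32.81 mL; folic acid 4.89 mg; cellobiose 79.37 g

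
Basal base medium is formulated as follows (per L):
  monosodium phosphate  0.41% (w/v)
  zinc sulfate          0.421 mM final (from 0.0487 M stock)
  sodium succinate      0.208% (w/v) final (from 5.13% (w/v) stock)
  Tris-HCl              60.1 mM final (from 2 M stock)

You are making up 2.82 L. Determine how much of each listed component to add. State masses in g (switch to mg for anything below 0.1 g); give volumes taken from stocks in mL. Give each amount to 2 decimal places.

monosodium phosphate 11.56 g; zinc sulfate 24.38 mL; sodium succinate 114.34 mL; Tris-HCl 84.74 mL

Scale factor relative to 1 L: 2.82.
monosodium phosphate: 0.41% w/v = 4.1 g/L → 4.1 × 2.82 L = 11.56 g
zinc sulfate: C1V1 = C2V2 → 0.421 mM × 2820 mL ÷ 48.7 mM = 24.38 mL
sodium succinate: C1V1 = C2V2 → 0.208% ÷ 5.13% × 2820 mL = 114.34 mL
Tris-HCl: dilute stock: 60.1 mM × 2820 mL ÷ 2000 mM = 84.74 mL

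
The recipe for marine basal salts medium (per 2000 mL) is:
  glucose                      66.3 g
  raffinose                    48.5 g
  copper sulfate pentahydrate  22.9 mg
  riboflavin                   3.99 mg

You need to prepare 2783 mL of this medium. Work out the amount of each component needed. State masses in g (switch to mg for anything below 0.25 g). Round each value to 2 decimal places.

Scale factor = 2783 mL / 2000 mL = 1.3915.
glucose: 66.3 g × (2783 mL / 2000 mL) = 92.26 g
raffinose: 48.5 g × (2783 mL / 2000 mL) = 67.49 g
copper sulfate pentahydrate: 22.9 mg × (2783 mL / 2000 mL) = 31.87 mg
riboflavin: 3.99 mg × (2783 mL / 2000 mL) = 5.55 mg

glucose 92.26 g; raffinose 67.49 g; copper sulfate pentahydrate 31.87 mg; riboflavin 5.55 mg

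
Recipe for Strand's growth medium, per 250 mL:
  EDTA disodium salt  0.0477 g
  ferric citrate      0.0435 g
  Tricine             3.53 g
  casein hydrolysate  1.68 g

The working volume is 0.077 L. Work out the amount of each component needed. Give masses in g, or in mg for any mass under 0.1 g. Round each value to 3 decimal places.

EDTA disodium salt 14.692 mg; ferric citrate 13.398 mg; Tricine 1.087 g; casein hydrolysate 0.517 g

Scale factor = 77 mL / 250 mL = 0.308.
EDTA disodium salt: 0.0477 g × (77 mL / 250 mL) = 0.0146916 g = 14.692 mg
ferric citrate: 0.0435 g × (77 mL / 250 mL) = 0.013398 g = 13.398 mg
Tricine: 3.53 g × (77 mL / 250 mL) = 1.087 g
casein hydrolysate: 1.68 g × (77 mL / 250 mL) = 0.517 g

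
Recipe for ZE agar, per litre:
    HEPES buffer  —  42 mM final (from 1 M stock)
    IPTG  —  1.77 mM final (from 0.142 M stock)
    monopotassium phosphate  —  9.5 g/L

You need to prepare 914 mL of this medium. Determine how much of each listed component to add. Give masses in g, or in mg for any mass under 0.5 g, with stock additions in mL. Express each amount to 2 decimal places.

HEPES buffer 38.39 mL; IPTG 11.39 mL; monopotassium phosphate 8.68 g

Target volume = 914 mL = 0.914 L.
HEPES buffer: C1V1 = C2V2 → 42 mM × 914 mL ÷ 1000 mM = 38.39 mL
IPTG: dilute stock: 1.77 mM × 914 mL ÷ 142 mM = 11.39 mL
monopotassium phosphate: 9.5 g/L × 0.914 L = 8.68 g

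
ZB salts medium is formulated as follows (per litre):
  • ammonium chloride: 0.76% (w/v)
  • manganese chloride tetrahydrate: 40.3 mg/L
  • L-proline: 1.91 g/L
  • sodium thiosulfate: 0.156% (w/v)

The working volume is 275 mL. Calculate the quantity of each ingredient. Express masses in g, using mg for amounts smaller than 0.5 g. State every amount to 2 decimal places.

Target volume = 275 mL = 0.275 L.
ammonium chloride: 0.76% w/v = 7.6 g/L → 7.6 × 0.275 L = 2.09 g
manganese chloride tetrahydrate: 40.3 mg/L × 0.275 L = 11.08 mg
L-proline: 1.91 g/L × 0.275 L = 0.53 g
sodium thiosulfate: 0.156% w/v = 1.56 g/L → 1.56 × 0.275 L = 0.429 g = 429.00 mg

ammonium chloride 2.09 g; manganese chloride tetrahydrate 11.08 mg; L-proline 0.53 g; sodium thiosulfate 429.00 mg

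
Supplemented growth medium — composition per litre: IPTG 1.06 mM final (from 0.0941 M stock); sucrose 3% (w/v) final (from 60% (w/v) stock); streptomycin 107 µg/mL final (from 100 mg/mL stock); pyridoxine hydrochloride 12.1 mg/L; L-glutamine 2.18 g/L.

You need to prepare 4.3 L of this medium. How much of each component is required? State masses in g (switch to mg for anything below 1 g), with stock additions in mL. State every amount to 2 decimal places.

IPTG 48.44 mL; sucrose 215.00 mL; streptomycin 4.60 mL; pyridoxine hydrochloride 52.03 mg; L-glutamine 9.37 g

Scale factor relative to 1 L: 4.3.
IPTG: dilute stock: 1.06 mM × 4300 mL ÷ 94.1 mM = 48.44 mL
sucrose: C1V1 = C2V2 → 3% ÷ 60% × 4300 mL = 215.00 mL
streptomycin: V = C2·V2/C1 = 107 µg/mL × 4300 mL ÷ 100000 µg/mL = 4.60 mL
pyridoxine hydrochloride: 12.1 mg/L × 4.3 L = 52.03 mg
L-glutamine: 2.18 g/L × 4.3 L = 9.37 g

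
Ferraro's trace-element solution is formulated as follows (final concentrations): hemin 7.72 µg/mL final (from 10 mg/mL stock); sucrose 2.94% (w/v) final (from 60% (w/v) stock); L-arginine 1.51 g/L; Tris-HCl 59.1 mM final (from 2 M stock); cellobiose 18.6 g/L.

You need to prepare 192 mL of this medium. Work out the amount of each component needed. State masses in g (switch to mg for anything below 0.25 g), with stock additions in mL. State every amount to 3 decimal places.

Target volume = 192 mL = 0.192 L.
hemin: dilute stock: 7.72 µg/mL × 192 mL ÷ 10000 µg/mL = 0.148 mL
sucrose: dilute stock: 2.94% ÷ 60% × 192 mL = 9.408 mL
L-arginine: 1.51 g/L × 0.192 L = 0.290 g
Tris-HCl: V = C2·V2/C1 = 59.1 mM × 192 mL ÷ 2000 mM = 5.674 mL
cellobiose: 18.6 g/L × 0.192 L = 3.571 g

hemin 0.148 mL; sucrose 9.408 mL; L-arginine 0.290 g; Tris-HCl 5.674 mL; cellobiose 3.571 g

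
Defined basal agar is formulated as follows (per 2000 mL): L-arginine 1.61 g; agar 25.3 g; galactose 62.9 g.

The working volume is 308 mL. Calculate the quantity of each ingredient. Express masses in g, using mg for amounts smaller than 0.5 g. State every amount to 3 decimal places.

L-arginine 247.940 mg; agar 3.896 g; galactose 9.687 g

Scale factor = 308 mL / 2000 mL = 0.154.
L-arginine: 1.61 g × (308 mL / 2000 mL) = 0.24794 g = 247.940 mg
agar: 25.3 g × (308 mL / 2000 mL) = 3.896 g
galactose: 62.9 g × (308 mL / 2000 mL) = 9.687 g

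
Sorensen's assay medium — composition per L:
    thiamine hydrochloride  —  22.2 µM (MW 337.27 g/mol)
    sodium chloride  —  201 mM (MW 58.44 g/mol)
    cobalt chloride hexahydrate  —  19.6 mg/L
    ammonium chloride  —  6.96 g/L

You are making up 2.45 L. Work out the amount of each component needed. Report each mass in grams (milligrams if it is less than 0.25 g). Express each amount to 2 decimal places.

Working volume: 2.45 L.
thiamine hydrochloride: 22.2 µmol/L × 337.27 g/mol × 2.45 L ÷ 1000 = 18.34 mg
sodium chloride: 201 mmol/L × 58.44 g/mol × 2.45 L ÷ 1000 = 28.78 g
cobalt chloride hexahydrate: 19.6 mg/L × 2.45 L = 48.02 mg
ammonium chloride: 6.96 g/L × 2.45 L = 17.05 g

thiamine hydrochloride 18.34 mg; sodium chloride 28.78 g; cobalt chloride hexahydrate 48.02 mg; ammonium chloride 17.05 g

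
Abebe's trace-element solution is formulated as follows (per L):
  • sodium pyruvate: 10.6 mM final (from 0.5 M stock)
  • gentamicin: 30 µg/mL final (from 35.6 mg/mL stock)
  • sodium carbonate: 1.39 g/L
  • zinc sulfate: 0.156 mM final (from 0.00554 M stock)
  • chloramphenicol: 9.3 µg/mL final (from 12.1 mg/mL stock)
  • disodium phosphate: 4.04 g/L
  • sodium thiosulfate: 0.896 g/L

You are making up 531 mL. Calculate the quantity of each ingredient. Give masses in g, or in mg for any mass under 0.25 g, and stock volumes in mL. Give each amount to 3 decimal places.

sodium pyruvate 11.257 mL; gentamicin 0.447 mL; sodium carbonate 0.738 g; zinc sulfate 14.952 mL; chloramphenicol 0.408 mL; disodium phosphate 2.145 g; sodium thiosulfate 0.476 g

Working volume: 531 mL = 0.531 L.
sodium pyruvate: dilute stock: 10.6 mM × 531 mL ÷ 500 mM = 11.257 mL
gentamicin: V = C2·V2/C1 = 30 µg/mL × 531 mL ÷ 35600 µg/mL = 0.447 mL
sodium carbonate: 1.39 g/L × 0.531 L = 0.738 g
zinc sulfate: dilute stock: 0.156 mM × 531 mL ÷ 5.54 mM = 14.952 mL
chloramphenicol: C1V1 = C2V2 → 9.3 µg/mL × 531 mL ÷ 12100 µg/mL = 0.408 mL
disodium phosphate: 4.04 g/L × 0.531 L = 2.145 g
sodium thiosulfate: 0.896 g/L × 0.531 L = 0.476 g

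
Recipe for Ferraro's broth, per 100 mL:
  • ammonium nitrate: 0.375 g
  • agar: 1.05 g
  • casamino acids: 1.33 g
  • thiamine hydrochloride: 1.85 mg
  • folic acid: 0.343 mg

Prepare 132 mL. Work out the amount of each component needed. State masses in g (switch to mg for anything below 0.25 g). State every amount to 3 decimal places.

Ratio of target to recipe volume: 132 / 100 = 1.32.
ammonium nitrate: 0.375 g × (132 mL / 100 mL) = 0.495 g
agar: 1.05 g × (132 mL / 100 mL) = 1.386 g
casamino acids: 1.33 g × (132 mL / 100 mL) = 1.756 g
thiamine hydrochloride: 1.85 mg × (132 mL / 100 mL) = 2.442 mg
folic acid: 0.343 mg × (132 mL / 100 mL) = 0.453 mg

ammonium nitrate 0.495 g; agar 1.386 g; casamino acids 1.756 g; thiamine hydrochloride 2.442 mg; folic acid 0.453 mg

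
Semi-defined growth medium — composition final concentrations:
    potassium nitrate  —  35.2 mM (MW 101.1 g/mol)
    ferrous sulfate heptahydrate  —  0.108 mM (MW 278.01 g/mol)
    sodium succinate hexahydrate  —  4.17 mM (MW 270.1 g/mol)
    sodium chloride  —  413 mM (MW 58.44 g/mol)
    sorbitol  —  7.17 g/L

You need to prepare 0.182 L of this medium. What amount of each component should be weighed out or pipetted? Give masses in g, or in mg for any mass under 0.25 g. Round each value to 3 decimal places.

potassium nitrate 0.648 g; ferrous sulfate heptahydrate 5.465 mg; sodium succinate hexahydrate 204.990 mg; sodium chloride 4.393 g; sorbitol 1.305 g

Working volume: 0.182 L.
potassium nitrate: 35.2 mmol/L × 101.1 g/mol × 0.182 L ÷ 1000 = 0.648 g
ferrous sulfate heptahydrate: 0.108 mmol/L × 278.01 mg/mmol × 0.182 L = 5.465 mg
sodium succinate hexahydrate: 4.17 mmol/L × 270.1 mg/mmol × 0.182 L = 204.990 mg
sodium chloride: 413 mmol/L × 58.44 g/mol × 0.182 L ÷ 1000 = 4.393 g
sorbitol: 7.17 g/L × 0.182 L = 1.305 g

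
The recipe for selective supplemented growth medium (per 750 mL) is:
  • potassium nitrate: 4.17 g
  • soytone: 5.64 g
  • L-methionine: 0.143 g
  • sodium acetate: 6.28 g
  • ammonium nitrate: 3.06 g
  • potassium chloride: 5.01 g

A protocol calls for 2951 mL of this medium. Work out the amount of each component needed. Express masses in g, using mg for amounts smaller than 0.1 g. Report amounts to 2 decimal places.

potassium nitrate 16.41 g; soytone 22.19 g; L-methionine 0.56 g; sodium acetate 24.71 g; ammonium nitrate 12.04 g; potassium chloride 19.71 g

Ratio of target to recipe volume: 2951 / 750 = 3.93467.
potassium nitrate: 4.17 g × (2951 mL / 750 mL) = 16.41 g
soytone: 5.64 g × (2951 mL / 750 mL) = 22.19 g
L-methionine: 0.143 g × (2951 mL / 750 mL) = 0.56 g
sodium acetate: 6.28 g × (2951 mL / 750 mL) = 24.71 g
ammonium nitrate: 3.06 g × (2951 mL / 750 mL) = 12.04 g
potassium chloride: 5.01 g × (2951 mL / 750 mL) = 19.71 g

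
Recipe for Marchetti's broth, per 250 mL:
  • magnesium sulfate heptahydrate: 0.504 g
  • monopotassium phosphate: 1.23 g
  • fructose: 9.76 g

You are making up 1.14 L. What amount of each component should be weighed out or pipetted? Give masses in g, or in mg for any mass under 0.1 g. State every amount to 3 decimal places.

Scale factor = 1140 mL / 250 mL = 4.56.
magnesium sulfate heptahydrate: 0.504 g × (1140 mL / 250 mL) = 2.298 g
monopotassium phosphate: 1.23 g × (1140 mL / 250 mL) = 5.609 g
fructose: 9.76 g × (1140 mL / 250 mL) = 44.506 g

magnesium sulfate heptahydrate 2.298 g; monopotassium phosphate 5.609 g; fructose 44.506 g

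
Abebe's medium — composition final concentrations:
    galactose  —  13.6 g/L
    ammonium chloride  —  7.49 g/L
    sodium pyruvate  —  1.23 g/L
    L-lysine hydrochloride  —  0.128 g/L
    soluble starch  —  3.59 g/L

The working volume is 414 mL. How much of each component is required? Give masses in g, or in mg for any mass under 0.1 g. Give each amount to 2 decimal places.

Target volume = 414 mL = 0.414 L.
galactose: 13.6 g/L × 0.414 L = 5.63 g
ammonium chloride: 7.49 g/L × 0.414 L = 3.10 g
sodium pyruvate: 1.23 g/L × 0.414 L = 0.51 g
L-lysine hydrochloride: 0.128 g/L × 0.414 L = 0.052992 g = 52.99 mg
soluble starch: 3.59 g/L × 0.414 L = 1.49 g

galactose 5.63 g; ammonium chloride 3.10 g; sodium pyruvate 0.51 g; L-lysine hydrochloride 52.99 mg; soluble starch 1.49 g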